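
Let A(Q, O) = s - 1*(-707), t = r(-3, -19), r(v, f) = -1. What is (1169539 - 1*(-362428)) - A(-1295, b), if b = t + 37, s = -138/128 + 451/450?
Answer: 22050145093/14400 ≈ 1.5313e+6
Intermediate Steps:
s = -1093/14400 (s = -138*1/128 + 451*(1/450) = -69/64 + 451/450 = -1093/14400 ≈ -0.075903)
t = -1
b = 36 (b = -1 + 37 = 36)
A(Q, O) = 10179707/14400 (A(Q, O) = -1093/14400 - 1*(-707) = -1093/14400 + 707 = 10179707/14400)
(1169539 - 1*(-362428)) - A(-1295, b) = (1169539 - 1*(-362428)) - 1*10179707/14400 = (1169539 + 362428) - 10179707/14400 = 1531967 - 10179707/14400 = 22050145093/14400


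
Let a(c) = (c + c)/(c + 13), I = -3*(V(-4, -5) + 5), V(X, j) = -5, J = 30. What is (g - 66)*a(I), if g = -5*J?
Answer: 0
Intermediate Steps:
I = 0 (I = -3*(-5 + 5) = -3*0 = 0)
a(c) = 2*c/(13 + c) (a(c) = (2*c)/(13 + c) = 2*c/(13 + c))
g = -150 (g = -5*30 = -150)
(g - 66)*a(I) = (-150 - 66)*(2*0/(13 + 0)) = -432*0/13 = -216*0 = 0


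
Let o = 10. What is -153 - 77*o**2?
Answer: -7853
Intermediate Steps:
-153 - 77*o**2 = -153 - 77*10**2 = -153 - 77*100 = -153 - 7700 = -7853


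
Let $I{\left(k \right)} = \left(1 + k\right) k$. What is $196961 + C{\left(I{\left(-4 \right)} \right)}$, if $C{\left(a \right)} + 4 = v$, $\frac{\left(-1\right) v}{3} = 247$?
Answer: $196216$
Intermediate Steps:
$v = -741$ ($v = \left(-3\right) 247 = -741$)
$I{\left(k \right)} = k \left(1 + k\right)$
$C{\left(a \right)} = -745$ ($C{\left(a \right)} = -4 - 741 = -745$)
$196961 + C{\left(I{\left(-4 \right)} \right)} = 196961 - 745 = 196216$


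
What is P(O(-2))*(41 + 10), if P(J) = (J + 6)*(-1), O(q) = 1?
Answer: -357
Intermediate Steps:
P(J) = -6 - J (P(J) = (6 + J)*(-1) = -6 - J)
P(O(-2))*(41 + 10) = (-6 - 1*1)*(41 + 10) = (-6 - 1)*51 = -7*51 = -357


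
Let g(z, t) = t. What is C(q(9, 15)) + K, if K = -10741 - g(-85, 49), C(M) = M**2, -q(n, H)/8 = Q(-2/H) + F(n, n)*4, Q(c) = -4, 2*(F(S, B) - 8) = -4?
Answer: 14810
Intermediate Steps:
F(S, B) = 6 (F(S, B) = 8 + (1/2)*(-4) = 8 - 2 = 6)
q(n, H) = -160 (q(n, H) = -8*(-4 + 6*4) = -8*(-4 + 24) = -8*20 = -160)
K = -10790 (K = -10741 - 1*49 = -10741 - 49 = -10790)
C(q(9, 15)) + K = (-160)**2 - 10790 = 25600 - 10790 = 14810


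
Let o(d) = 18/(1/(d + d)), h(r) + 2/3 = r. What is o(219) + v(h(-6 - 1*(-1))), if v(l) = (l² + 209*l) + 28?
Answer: 60838/9 ≈ 6759.8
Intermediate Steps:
h(r) = -⅔ + r
o(d) = 36*d (o(d) = 18/(1/(2*d)) = 18/((1/(2*d))) = 18*(2*d) = 36*d)
v(l) = 28 + l² + 209*l
o(219) + v(h(-6 - 1*(-1))) = 36*219 + (28 + (-⅔ + (-6 - 1*(-1)))² + 209*(-⅔ + (-6 - 1*(-1)))) = 7884 + (28 + (-⅔ + (-6 + 1))² + 209*(-⅔ + (-6 + 1))) = 7884 + (28 + (-⅔ - 5)² + 209*(-⅔ - 5)) = 7884 + (28 + (-17/3)² + 209*(-17/3)) = 7884 + (28 + 289/9 - 3553/3) = 7884 - 10118/9 = 60838/9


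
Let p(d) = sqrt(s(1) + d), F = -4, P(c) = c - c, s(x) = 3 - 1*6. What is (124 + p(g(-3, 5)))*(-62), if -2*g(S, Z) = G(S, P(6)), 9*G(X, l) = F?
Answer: -7688 - 310*I/3 ≈ -7688.0 - 103.33*I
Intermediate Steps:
s(x) = -3 (s(x) = 3 - 6 = -3)
P(c) = 0
G(X, l) = -4/9 (G(X, l) = (1/9)*(-4) = -4/9)
g(S, Z) = 2/9 (g(S, Z) = -1/2*(-4/9) = 2/9)
p(d) = sqrt(-3 + d)
(124 + p(g(-3, 5)))*(-62) = (124 + sqrt(-3 + 2/9))*(-62) = (124 + sqrt(-25/9))*(-62) = (124 + 5*I/3)*(-62) = -7688 - 310*I/3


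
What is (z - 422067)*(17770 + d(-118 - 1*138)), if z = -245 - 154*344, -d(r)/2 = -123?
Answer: -8562788608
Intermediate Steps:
d(r) = 246 (d(r) = -2*(-123) = 246)
z = -53221 (z = -245 - 52976 = -53221)
(z - 422067)*(17770 + d(-118 - 1*138)) = (-53221 - 422067)*(17770 + 246) = -475288*18016 = -8562788608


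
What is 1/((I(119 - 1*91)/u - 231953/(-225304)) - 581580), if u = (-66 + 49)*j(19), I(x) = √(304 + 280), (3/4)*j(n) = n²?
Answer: -1111882116841008402754792/646647256817258865097733363185 + 467288600635488*√146/646647256817258865097733363185 ≈ -1.7195e-6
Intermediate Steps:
j(n) = 4*n²/3
I(x) = 2*√146 (I(x) = √584 = 2*√146)
u = -24548/3 (u = (-66 + 49)*((4/3)*19²) = -68*361/3 = -17*1444/3 = -24548/3 ≈ -8182.7)
1/((I(119 - 1*91)/u - 231953/(-225304)) - 581580) = 1/(((2*√146)/(-24548/3) - 231953/(-225304)) - 581580) = 1/(((2*√146)*(-3/24548) - 231953*(-1/225304)) - 581580) = 1/((-3*√146/12274 + 231953/225304) - 581580) = 1/((231953/225304 - 3*√146/12274) - 581580) = 1/(-131032068367/225304 - 3*√146/12274)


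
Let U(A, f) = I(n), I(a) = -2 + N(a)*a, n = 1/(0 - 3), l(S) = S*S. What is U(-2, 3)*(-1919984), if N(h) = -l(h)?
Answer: 101759152/27 ≈ 3.7689e+6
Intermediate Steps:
l(S) = S**2
N(h) = -h**2
n = -1/3 (n = 1/(-3) = -1/3 ≈ -0.33333)
I(a) = -2 - a**3 (I(a) = -2 + (-a**2)*a = -2 - a**3)
U(A, f) = -53/27 (U(A, f) = -2 - (-1/3)**3 = -2 - 1*(-1/27) = -2 + 1/27 = -53/27)
U(-2, 3)*(-1919984) = -53/27*(-1919984) = 101759152/27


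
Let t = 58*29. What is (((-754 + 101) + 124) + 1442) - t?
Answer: -769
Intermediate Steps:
t = 1682
(((-754 + 101) + 124) + 1442) - t = (((-754 + 101) + 124) + 1442) - 1*1682 = ((-653 + 124) + 1442) - 1682 = (-529 + 1442) - 1682 = 913 - 1682 = -769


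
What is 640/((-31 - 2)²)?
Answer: 640/1089 ≈ 0.58770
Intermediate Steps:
640/((-31 - 2)²) = 640/((-33)²) = 640/1089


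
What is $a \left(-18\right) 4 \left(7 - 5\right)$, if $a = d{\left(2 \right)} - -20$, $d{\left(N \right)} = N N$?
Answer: $-3456$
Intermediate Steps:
$d{\left(N \right)} = N^{2}$
$a = 24$ ($a = 2^{2} - -20 = 4 + 20 = 24$)
$a \left(-18\right) 4 \left(7 - 5\right) = 24 \left(-18\right) 4 \left(7 - 5\right) = - 432 \cdot 4 \cdot 2 = \left(-432\right) 8 = -3456$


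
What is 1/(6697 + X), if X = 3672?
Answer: 1/10369 ≈ 9.6441e-5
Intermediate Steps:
1/(6697 + X) = 1/(6697 + 3672) = 1/10369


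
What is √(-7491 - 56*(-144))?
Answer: √573 ≈ 23.937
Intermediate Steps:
√(-7491 - 56*(-144)) = √(-7491 + 8064) = √573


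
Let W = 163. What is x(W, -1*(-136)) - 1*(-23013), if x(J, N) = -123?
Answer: 22890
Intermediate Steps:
x(W, -1*(-136)) - 1*(-23013) = -123 - 1*(-23013) = -123 + 23013 = 22890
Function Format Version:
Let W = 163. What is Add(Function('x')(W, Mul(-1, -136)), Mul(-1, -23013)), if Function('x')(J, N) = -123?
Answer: 22890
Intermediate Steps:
Add(Function('x')(W, Mul(-1, -136)), Mul(-1, -23013)) = Add(-123, Mul(-1, -23013)) = Add(-123, 23013) = 22890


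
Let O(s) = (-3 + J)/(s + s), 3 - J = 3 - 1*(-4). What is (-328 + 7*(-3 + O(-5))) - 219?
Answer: -5631/10 ≈ -563.10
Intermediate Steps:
J = -4 (J = 3 - (3 - 1*(-4)) = 3 - (3 + 4) = 3 - 1*7 = 3 - 7 = -4)
O(s) = -7/(2*s) (O(s) = (-3 - 4)/(s + s) = -7*1/(2*s) = -7/(2*s))
(-328 + 7*(-3 + O(-5))) - 219 = (-328 + 7*(-3 - 7/2/(-5))) - 219 = (-328 + 7*(-3 - 7/2*(-⅕))) - 219 = (-328 + 7*(-3 + 7/10)) - 219 = (-328 + 7*(-23/10)) - 219 = (-328 - 161/10) - 219 = -3441/10 - 219 = -5631/10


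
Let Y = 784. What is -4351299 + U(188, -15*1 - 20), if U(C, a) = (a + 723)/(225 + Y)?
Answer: -4390460003/1009 ≈ -4.3513e+6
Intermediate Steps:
U(C, a) = 723/1009 + a/1009 (U(C, a) = (a + 723)/(225 + 784) = (723 + a)/1009 = (723 + a)*(1/1009) = 723/1009 + a/1009)
-4351299 + U(188, -15*1 - 20) = -4351299 + (723/1009 + (-15*1 - 20)/1009) = -4351299 + (723/1009 + (-15 - 20)/1009) = -4351299 + (723/1009 + (1/1009)*(-35)) = -4351299 + (723/1009 - 35/1009) = -4351299 + 688/1009 = -4390460003/1009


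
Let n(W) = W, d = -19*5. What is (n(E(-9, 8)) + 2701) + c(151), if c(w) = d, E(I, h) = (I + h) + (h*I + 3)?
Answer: 2536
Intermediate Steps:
d = -95
E(I, h) = 3 + I + h + I*h (E(I, h) = (I + h) + (I*h + 3) = (I + h) + (3 + I*h) = 3 + I + h + I*h)
c(w) = -95
(n(E(-9, 8)) + 2701) + c(151) = ((3 - 9 + 8 - 9*8) + 2701) - 95 = ((3 - 9 + 8 - 72) + 2701) - 95 = (-70 + 2701) - 95 = 2631 - 95 = 2536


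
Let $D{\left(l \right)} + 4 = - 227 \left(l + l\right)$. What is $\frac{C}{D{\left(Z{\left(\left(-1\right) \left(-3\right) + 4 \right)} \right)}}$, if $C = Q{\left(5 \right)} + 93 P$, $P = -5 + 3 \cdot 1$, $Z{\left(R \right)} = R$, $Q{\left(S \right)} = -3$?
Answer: $\frac{189}{3182} \approx 0.059397$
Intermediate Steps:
$P = -2$ ($P = -5 + 3 = -2$)
$D{\left(l \right)} = -4 - 454 l$ ($D{\left(l \right)} = -4 - 227 \left(l + l\right) = -4 - 227 \cdot 2 l = -4 - 454 l$)
$C = -189$ ($C = -3 + 93 \left(-2\right) = -3 - 186 = -189$)
$\frac{C}{D{\left(Z{\left(\left(-1\right) \left(-3\right) + 4 \right)} \right)}} = - \frac{189}{-4 - 454 \left(\left(-1\right) \left(-3\right) + 4\right)} = - \frac{189}{-4 - 454 \left(3 + 4\right)} = - \frac{189}{-4 - 3178} = - \frac{189}{-3182} = \left(-189\right) \left(- \frac{1}{3182}\right) = \frac{189}{3182}$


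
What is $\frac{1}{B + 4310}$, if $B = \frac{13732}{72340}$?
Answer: $\frac{18085}{77949783} \approx 0.00023201$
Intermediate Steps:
$B = \frac{3433}{18085}$ ($B = 13732 \cdot \frac{1}{72340} = \frac{3433}{18085} \approx 0.18983$)
$\frac{1}{B + 4310} = \frac{1}{\frac{3433}{18085} + 4310} = \frac{1}{\frac{77949783}{18085}} = \frac{18085}{77949783}$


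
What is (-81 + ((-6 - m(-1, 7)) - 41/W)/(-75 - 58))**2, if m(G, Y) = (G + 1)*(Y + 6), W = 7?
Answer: 5674307584/866761 ≈ 6546.6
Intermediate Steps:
m(G, Y) = (1 + G)*(6 + Y)
(-81 + ((-6 - m(-1, 7)) - 41/W)/(-75 - 58))**2 = (-81 + ((-6 - (6 + 7 + 6*(-1) - 1*7)) - 41/7)/(-75 - 58))**2 = (-81 + ((-6 - (6 + 7 - 6 - 7)) - 41*1/7)/(-133))**2 = (-81 + ((-6 - 1*0) - 41/7)*(-1/133))**2 = (-81 + ((-6 + 0) - 41/7)*(-1/133))**2 = (-81 + (-6 - 41/7)*(-1/133))**2 = (-81 - 83/7*(-1/133))**2 = (-81 + 83/931)**2 = (-75328/931)**2 = 5674307584/866761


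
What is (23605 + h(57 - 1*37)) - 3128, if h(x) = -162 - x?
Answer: 20295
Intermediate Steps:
(23605 + h(57 - 1*37)) - 3128 = (23605 + (-162 - (57 - 1*37))) - 3128 = (23605 + (-162 - (57 - 37))) - 3128 = (23605 + (-162 - 1*20)) - 3128 = (23605 + (-162 - 20)) - 3128 = (23605 - 182) - 3128 = 23423 - 3128 = 20295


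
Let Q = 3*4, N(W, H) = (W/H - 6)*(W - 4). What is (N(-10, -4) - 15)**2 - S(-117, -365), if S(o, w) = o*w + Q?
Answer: -41561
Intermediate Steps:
N(W, H) = (-6 + W/H)*(-4 + W)
Q = 12
S(o, w) = 12 + o*w (S(o, w) = o*w + 12 = 12 + o*w)
(N(-10, -4) - 15)**2 - S(-117, -365) = (((-10)**2 - 4*(-10) - 6*(-4)*(-4 - 10))/(-4) - 15)**2 - (12 - 117*(-365)) = (-(100 + 40 - 6*(-4)*(-14))/4 - 15)**2 - (12 + 42705) = (-(100 + 40 - 336)/4 - 15)**2 - 1*42717 = (-1/4*(-196) - 15)**2 - 42717 = (49 - 15)**2 - 42717 = 34**2 - 42717 = 1156 - 42717 = -41561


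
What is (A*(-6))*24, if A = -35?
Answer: 5040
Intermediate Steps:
(A*(-6))*24 = -35*(-6)*24 = 210*24 = 5040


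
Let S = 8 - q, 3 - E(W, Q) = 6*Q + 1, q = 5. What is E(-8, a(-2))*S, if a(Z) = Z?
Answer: 42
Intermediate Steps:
E(W, Q) = 2 - 6*Q (E(W, Q) = 3 - (6*Q + 1) = 3 - (1 + 6*Q) = 3 + (-1 - 6*Q) = 2 - 6*Q)
S = 3 (S = 8 - 1*5 = 8 - 5 = 3)
E(-8, a(-2))*S = (2 - 6*(-2))*3 = (2 + 12)*3 = 14*3 = 42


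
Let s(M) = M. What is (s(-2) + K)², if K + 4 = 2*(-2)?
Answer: 100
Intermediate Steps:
K = -8 (K = -4 + 2*(-2) = -4 - 4 = -8)
(s(-2) + K)² = (-2 - 8)² = (-10)² = 100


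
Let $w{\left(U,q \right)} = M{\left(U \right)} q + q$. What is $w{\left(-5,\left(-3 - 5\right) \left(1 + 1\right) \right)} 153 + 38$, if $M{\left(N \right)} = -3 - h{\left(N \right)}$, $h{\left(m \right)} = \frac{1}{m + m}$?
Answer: $\frac{23446}{5} \approx 4689.2$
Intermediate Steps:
$h{\left(m \right)} = \frac{1}{2 m}$
$M{\left(N \right)} = -3 - \frac{1}{2 N}$
$w{\left(U,q \right)} = q + q \left(-3 - \frac{1}{2 U}\right)$ ($w{\left(U,q \right)} = \left(-3 - \frac{1}{2 U}\right) q + q = q \left(-3 - \frac{1}{2 U}\right) + q = q + q \left(-3 - \frac{1}{2 U}\right)$)
$w{\left(-5,\left(-3 - 5\right) \left(1 + 1\right) \right)} 153 + 38 = \left(- 2 \left(-3 - 5\right) \left(1 + 1\right) - \frac{\left(-3 - 5\right) \left(1 + 1\right)}{2 \left(-5\right)}\right) 153 + 38 = \left(- 2 \left(\left(-8\right) 2\right) - \frac{1}{2} \left(\left(-8\right) 2\right) \left(- \frac{1}{5}\right)\right) 153 + 38 = \left(\left(-2\right) \left(-16\right) - \left(-8\right) \left(- \frac{1}{5}\right)\right) 153 + 38 = \left(32 - \frac{8}{5}\right) 153 + 38 = \frac{152}{5} \cdot 153 + 38 = \frac{23256}{5} + 38 = \frac{23446}{5}$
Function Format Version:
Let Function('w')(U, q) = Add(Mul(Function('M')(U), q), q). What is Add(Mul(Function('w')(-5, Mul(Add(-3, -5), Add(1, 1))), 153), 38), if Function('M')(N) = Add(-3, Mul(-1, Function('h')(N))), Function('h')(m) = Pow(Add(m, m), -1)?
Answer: Rational(23446, 5) ≈ 4689.2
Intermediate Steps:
Function('h')(m) = Mul(Rational(1, 2), Pow(m, -1)) (Function('h')(m) = Pow(Mul(2, m), -1) = Mul(Rational(1, 2), Pow(m, -1)))
Function('M')(N) = Add(-3, Mul(Rational(-1, 2), Pow(N, -1))) (Function('M')(N) = Add(-3, Mul(-1, Mul(Rational(1, 2), Pow(N, -1)))) = Add(-3, Mul(Rational(-1, 2), Pow(N, -1))))
Function('w')(U, q) = Add(q, Mul(q, Add(-3, Mul(Rational(-1, 2), Pow(U, -1))))) (Function('w')(U, q) = Add(Mul(Add(-3, Mul(Rational(-1, 2), Pow(U, -1))), q), q) = Add(Mul(q, Add(-3, Mul(Rational(-1, 2), Pow(U, -1)))), q) = Add(q, Mul(q, Add(-3, Mul(Rational(-1, 2), Pow(U, -1))))))
Add(Mul(Function('w')(-5, Mul(Add(-3, -5), Add(1, 1))), 153), 38) = Add(Mul(Add(Mul(-2, Mul(Add(-3, -5), Add(1, 1))), Mul(Rational(-1, 2), Mul(Add(-3, -5), Add(1, 1)), Pow(-5, -1))), 153), 38) = Add(Mul(Add(Mul(-2, Mul(-8, 2)), Mul(Rational(-1, 2), Mul(-8, 2), Rational(-1, 5))), 153), 38) = Add(Mul(Add(Mul(-2, -16), Mul(Rational(-1, 2), -16, Rational(-1, 5))), 153), 38) = Add(Mul(Add(32, Rational(-8, 5)), 153), 38) = Add(Mul(Rational(152, 5), 153), 38) = Add(Rational(23256, 5), 38) = Rational(23446, 5)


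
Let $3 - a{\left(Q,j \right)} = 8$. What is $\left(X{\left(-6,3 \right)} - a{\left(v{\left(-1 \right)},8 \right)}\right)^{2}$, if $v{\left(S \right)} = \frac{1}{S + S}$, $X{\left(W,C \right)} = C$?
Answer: $64$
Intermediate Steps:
$v{\left(S \right)} = \frac{1}{2 S}$
$a{\left(Q,j \right)} = -5$ ($a{\left(Q,j \right)} = 3 - 8 = -5$)
$\left(X{\left(-6,3 \right)} - a{\left(v{\left(-1 \right)},8 \right)}\right)^{2} = \left(3 - -5\right)^{2} = \left(3 + 5\right)^{2} = 8^{2} = 64$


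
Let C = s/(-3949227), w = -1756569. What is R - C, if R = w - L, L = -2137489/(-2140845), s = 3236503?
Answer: -4950411786274017901/2818227625605 ≈ -1.7566e+6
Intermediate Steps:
L = 2137489/2140845 (L = -2137489*(-1/2140845) = 2137489/2140845 ≈ 0.99843)
R = -3760544098294/2140845 (R = -1756569 - 1*2137489/2140845 = -1756569 - 2137489/2140845 = -3760544098294/2140845 ≈ -1.7566e+6)
C = -3236503/3949227 (C = 3236503/(-3949227) = 3236503*(-1/3949227) = -3236503/3949227 ≈ -0.81953)
R - C = -3760544098294/2140845 - 1*(-3236503/3949227) = -3760544098294/2140845 + 3236503/3949227 = -4950411786274017901/2818227625605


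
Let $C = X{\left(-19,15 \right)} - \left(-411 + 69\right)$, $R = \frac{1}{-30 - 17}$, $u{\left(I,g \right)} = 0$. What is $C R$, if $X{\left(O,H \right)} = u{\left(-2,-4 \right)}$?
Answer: $- \frac{342}{47} \approx -7.2766$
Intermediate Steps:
$X{\left(O,H \right)} = 0$
$R = - \frac{1}{47}$ ($R = \frac{1}{-47} = - \frac{1}{47} \approx -0.021277$)
$C = 342$ ($C = 0 - \left(-411 + 69\right) = 0 - -342 = 0 + 342 = 342$)
$C R = 342 \left(- \frac{1}{47}\right) = - \frac{342}{47}$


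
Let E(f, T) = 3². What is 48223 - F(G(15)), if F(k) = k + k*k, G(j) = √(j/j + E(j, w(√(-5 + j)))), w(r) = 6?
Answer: 48213 - √10 ≈ 48210.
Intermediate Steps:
E(f, T) = 9
G(j) = √10 (G(j) = √(j/j + 9) = √(1 + 9) = √10)
F(k) = k + k²
48223 - F(G(15)) = 48223 - √10*(1 + √10)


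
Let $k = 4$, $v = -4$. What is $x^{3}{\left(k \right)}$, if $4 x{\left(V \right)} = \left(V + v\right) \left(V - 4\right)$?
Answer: $0$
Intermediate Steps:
$x{\left(V \right)} = \frac{\left(-4 + V\right)^{2}}{4}$ ($x{\left(V \right)} = \frac{\left(V - 4\right) \left(V - 4\right)}{4} = \frac{\left(-4 + V\right) \left(-4 + V\right)}{4} = \frac{\left(-4 + V\right)^{2}}{4}$)
$x^{3}{\left(k \right)} = \left(4 - 8 + \frac{4^{2}}{4}\right)^{3} = \left(4 - 8 + \frac{1}{4} \cdot 16\right)^{3} = \left(4 - 8 + 4\right)^{3} = 0^{3} = 0$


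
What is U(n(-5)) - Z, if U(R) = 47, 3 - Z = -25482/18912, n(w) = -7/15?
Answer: 134441/3152 ≈ 42.653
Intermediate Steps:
n(w) = -7/15 (n(w) = -7*1/15 = -7/15)
Z = 13703/3152 (Z = 3 - (-25482)/18912 = 3 - 1*(-4247/3152) = 3 + 4247/3152 = 13703/3152 ≈ 4.3474)
U(n(-5)) - Z = 47 - 1*13703/3152 = 47 - 13703/3152 = 134441/3152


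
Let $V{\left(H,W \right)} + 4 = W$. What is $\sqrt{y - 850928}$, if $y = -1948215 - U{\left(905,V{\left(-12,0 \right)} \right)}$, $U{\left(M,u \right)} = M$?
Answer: $4 i \sqrt{175003} \approx 1673.3 i$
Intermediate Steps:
$V{\left(H,W \right)} = -4 + W$
$y = -1949120$ ($y = -1948215 - 905 = -1949120$)
$\sqrt{y - 850928} = \sqrt{-1949120 - 850928} = \sqrt{-2800048} = 4 i \sqrt{175003}$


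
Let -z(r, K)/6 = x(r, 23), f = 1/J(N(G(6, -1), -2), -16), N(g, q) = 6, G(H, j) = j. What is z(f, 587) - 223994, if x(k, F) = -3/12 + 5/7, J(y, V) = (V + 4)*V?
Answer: -3135955/14 ≈ -2.2400e+5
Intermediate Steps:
J(y, V) = V*(4 + V) (J(y, V) = (4 + V)*V = V*(4 + V))
f = 1/192 (f = 1/(-16*(4 - 16)) = 1/(-16*(-12)) = 1/192 ≈ 0.0052083)
x(k, F) = 13/28 (x(k, F) = -3*1/12 + 5*(1/7) = -1/4 + 5/7 = 13/28)
z(r, K) = -39/14 (z(r, K) = -6*13/28 = -39/14)
z(f, 587) - 223994 = -39/14 - 223994 = -3135955/14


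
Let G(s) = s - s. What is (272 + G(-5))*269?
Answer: 73168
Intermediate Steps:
G(s) = 0
(272 + G(-5))*269 = (272 + 0)*269 = 272*269 = 73168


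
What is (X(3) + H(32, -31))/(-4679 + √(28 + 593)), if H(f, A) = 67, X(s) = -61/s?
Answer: -32753/3283863 - 7*√69/1094621 ≈ -0.010027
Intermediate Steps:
(X(3) + H(32, -31))/(-4679 + √(28 + 593)) = (-61/3 + 67)/(-4679 + √(28 + 593)) = (-61*⅓ + 67)/(-4679 + √621) = (-61/3 + 67)/(-4679 + 3*√69) = 140/(3*(-4679 + 3*√69))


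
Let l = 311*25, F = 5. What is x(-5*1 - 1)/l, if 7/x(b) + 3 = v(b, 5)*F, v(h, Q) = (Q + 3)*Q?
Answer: 7/1531675 ≈ 4.5702e-6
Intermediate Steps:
v(h, Q) = Q*(3 + Q) (v(h, Q) = (3 + Q)*Q = Q*(3 + Q))
x(b) = 7/197 (x(b) = 7/(-3 + (5*(3 + 5))*5) = 7/(-3 + (5*8)*5) = 7/(-3 + 40*5) = 7/(-3 + 200) = 7/197)
l = 7775
x(-5*1 - 1)/l = (7/197)/7775 = (7/197)*(1/7775) = 7/1531675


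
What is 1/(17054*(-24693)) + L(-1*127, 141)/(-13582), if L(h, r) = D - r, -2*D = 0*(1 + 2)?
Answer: 14844279980/1429894019901 ≈ 0.010381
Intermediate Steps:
D = 0 (D = -0*(1 + 2) = -0*3 = -1/2*0 = 0)
L(h, r) = -r (L(h, r) = 0 - r = -r)
1/(17054*(-24693)) + L(-1*127, 141)/(-13582) = 1/(17054*(-24693)) - 1*141/(-13582) = (1/17054)*(-1/24693) - 141*(-1/13582) = -1/421114422 + 141/13582 = 14844279980/1429894019901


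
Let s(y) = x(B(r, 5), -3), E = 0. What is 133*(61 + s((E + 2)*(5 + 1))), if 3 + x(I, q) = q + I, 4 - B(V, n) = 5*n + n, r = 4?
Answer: 3857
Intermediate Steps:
B(V, n) = 4 - 6*n (B(V, n) = 4 - (5*n + n) = 4 - 6*n)
x(I, q) = -3 + I + q (x(I, q) = -3 + (q + I) = -3 + (I + q) = -3 + I + q)
s(y) = -32 (s(y) = -3 + (4 - 6*5) - 3 = -3 + (4 - 30) - 3 = -3 - 26 - 3 = -32)
133*(61 + s((E + 2)*(5 + 1))) = 133*(61 - 32) = 133*29 = 3857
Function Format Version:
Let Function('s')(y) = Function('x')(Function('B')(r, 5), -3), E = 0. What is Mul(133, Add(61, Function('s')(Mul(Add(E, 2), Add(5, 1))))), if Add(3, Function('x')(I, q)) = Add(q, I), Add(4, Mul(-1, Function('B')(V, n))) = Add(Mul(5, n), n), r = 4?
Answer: 3857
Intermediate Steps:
Function('B')(V, n) = Add(4, Mul(-6, n)) (Function('B')(V, n) = Add(4, Mul(-1, Add(Mul(5, n), n))) = Add(4, Mul(-1, Mul(6, n))) = Add(4, Mul(-6, n)))
Function('x')(I, q) = Add(-3, I, q) (Function('x')(I, q) = Add(-3, Add(q, I)) = Add(-3, Add(I, q)) = Add(-3, I, q))
Function('s')(y) = -32 (Function('s')(y) = Add(-3, Add(4, Mul(-6, 5)), -3) = Add(-3, Add(4, -30), -3) = Add(-3, -26, -3) = -32)
Mul(133, Add(61, Function('s')(Mul(Add(E, 2), Add(5, 1))))) = Mul(133, Add(61, -32)) = Mul(133, 29) = 3857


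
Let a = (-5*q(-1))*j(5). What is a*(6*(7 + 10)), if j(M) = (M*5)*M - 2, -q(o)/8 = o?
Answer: -501840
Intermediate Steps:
q(o) = -8*o
j(M) = -2 + 5*M² (j(M) = (5*M)*M - 2 = 5*M² - 2 = -2 + 5*M²)
a = -4920 (a = (-(-40)*(-1))*(-2 + 5*5²) = (-5*8)*(-2 + 5*25) = -40*(-2 + 125) = -40*123 = -4920)
a*(6*(7 + 10)) = -29520*(7 + 10) = -29520*17 = -4920*102 = -501840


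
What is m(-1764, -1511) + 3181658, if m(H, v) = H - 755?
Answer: 3179139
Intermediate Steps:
m(H, v) = -755 + H
m(-1764, -1511) + 3181658 = (-755 - 1764) + 3181658 = -2519 + 3181658 = 3179139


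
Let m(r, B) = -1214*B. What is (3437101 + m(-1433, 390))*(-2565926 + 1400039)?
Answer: -3455270514567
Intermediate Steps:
(3437101 + m(-1433, 390))*(-2565926 + 1400039) = (3437101 - 1214*390)*(-2565926 + 1400039) = (3437101 - 473460)*(-1165887) = 2963641*(-1165887) = -3455270514567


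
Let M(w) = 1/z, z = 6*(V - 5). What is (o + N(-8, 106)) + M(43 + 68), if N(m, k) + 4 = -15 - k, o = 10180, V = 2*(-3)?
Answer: 663629/66 ≈ 10055.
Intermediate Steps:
V = -6
z = -66 (z = 6*(-6 - 5) = 6*(-11) = -66)
N(m, k) = -19 - k (N(m, k) = -4 + (-15 - k) = -19 - k)
M(w) = -1/66 (M(w) = 1/(-66) = -1/66)
(o + N(-8, 106)) + M(43 + 68) = (10180 + (-19 - 1*106)) - 1/66 = (10180 + (-19 - 106)) - 1/66 = (10180 - 125) - 1/66 = 10055 - 1/66 = 663629/66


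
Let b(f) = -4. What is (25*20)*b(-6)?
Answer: -2000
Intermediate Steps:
(25*20)*b(-6) = (25*20)*(-4) = 500*(-4) = -2000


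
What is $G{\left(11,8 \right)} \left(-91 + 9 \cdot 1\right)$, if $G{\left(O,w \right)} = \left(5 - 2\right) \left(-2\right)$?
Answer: $492$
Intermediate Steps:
$G{\left(O,w \right)} = -6$ ($G{\left(O,w \right)} = 3 \left(-2\right) = -6$)
$G{\left(11,8 \right)} \left(-91 + 9 \cdot 1\right) = - 6 \left(-91 + 9 \cdot 1\right) = - 6 \left(-91 + 9\right) = \left(-6\right) \left(-82\right) = 492$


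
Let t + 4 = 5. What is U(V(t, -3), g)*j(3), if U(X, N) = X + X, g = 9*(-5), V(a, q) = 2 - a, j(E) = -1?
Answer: -2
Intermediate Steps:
t = 1 (t = -4 + 5 = 1)
g = -45
U(X, N) = 2*X
U(V(t, -3), g)*j(3) = (2*(2 - 1*1))*(-1) = (2*(2 - 1))*(-1) = (2*1)*(-1) = 2*(-1) = -2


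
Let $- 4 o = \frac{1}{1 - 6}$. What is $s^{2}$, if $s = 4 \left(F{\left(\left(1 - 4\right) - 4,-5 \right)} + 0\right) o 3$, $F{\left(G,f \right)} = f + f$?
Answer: $36$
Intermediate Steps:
$o = \frac{1}{20}$ ($o = - \frac{1}{4 \left(1 - 6\right)} = - \frac{1}{4 \left(-5\right)} = \left(- \frac{1}{4}\right) \left(- \frac{1}{5}\right) = \frac{1}{20} \approx 0.05$)
$F{\left(G,f \right)} = 2 f$
$s = -6$ ($s = 4 \left(2 \left(-5\right) + 0\right) \frac{1}{20} \cdot 3 = 4 \left(-10 + 0\right) \frac{1}{20} \cdot 3 = 4 \left(-10\right) \frac{1}{20} \cdot 3 = \left(-40\right) \frac{1}{20} \cdot 3 = \left(-2\right) 3 = -6$)
$s^{2} = \left(-6\right)^{2} = 36$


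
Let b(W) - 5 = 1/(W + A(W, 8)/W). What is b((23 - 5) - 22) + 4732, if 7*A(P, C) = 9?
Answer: 573149/121 ≈ 4736.8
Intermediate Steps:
A(P, C) = 9/7 (A(P, C) = (⅐)*9 = 9/7)
b(W) = 5 + 1/(W + 9/(7*W))
b((23 - 5) - 22) + 4732 = (45 + 7*((23 - 5) - 22) + 35*((23 - 5) - 22)²)/(9 + 7*((23 - 5) - 22)²) + 4732 = (45 + 7*(18 - 22) + 35*(18 - 22)²)/(9 + 7*(18 - 22)²) + 4732 = (45 + 7*(-4) + 35*(-4)²)/(9 + 7*(-4)²) + 4732 = (45 - 28 + 35*16)/(9 + 7*16) + 4732 = (45 - 28 + 560)/(9 + 112) + 4732 = 577/121 + 4732 = 573149/121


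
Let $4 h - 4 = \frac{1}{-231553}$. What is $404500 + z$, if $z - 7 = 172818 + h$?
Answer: $\frac{534726269111}{926212} \approx 5.7733 \cdot 10^{5}$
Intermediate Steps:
$h = \frac{926211}{926212}$ ($h = 1 + \frac{1}{4 \left(-231553\right)} = 1 + \frac{1}{4} \left(- \frac{1}{231553}\right) = 1 - \frac{1}{926212} = \frac{926211}{926212} \approx 1.0$)
$z = \frac{160073515111}{926212}$ ($z = 7 + \left(172818 + \frac{926211}{926212}\right) = 7 + \frac{160067031627}{926212} = \frac{160073515111}{926212} \approx 1.7283 \cdot 10^{5}$)
$404500 + z = 404500 + \frac{160073515111}{926212} = \frac{534726269111}{926212}$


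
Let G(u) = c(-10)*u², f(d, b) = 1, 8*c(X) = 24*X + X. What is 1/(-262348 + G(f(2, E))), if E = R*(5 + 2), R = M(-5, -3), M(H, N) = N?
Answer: -4/1049517 ≈ -3.8113e-6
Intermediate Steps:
c(X) = 25*X/8 (c(X) = (24*X + X)/8 = (25*X)/8 = 25*X/8)
R = -3
E = -21 (E = -3*(5 + 2) = -3*7 = -21)
G(u) = -125*u²/4 (G(u) = ((25/8)*(-10))*u² = -125*u²/4)
1/(-262348 + G(f(2, E))) = 1/(-262348 - 125/4*1²) = 1/(-262348 - 125/4*1) = 1/(-262348 - 125/4) = 1/(-1049517/4) = -4/1049517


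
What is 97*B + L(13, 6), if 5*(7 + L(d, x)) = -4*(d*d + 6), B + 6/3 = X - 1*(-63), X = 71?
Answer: 12657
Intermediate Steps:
B = 132 (B = -2 + (71 - 1*(-63)) = -2 + (71 + 63) = -2 + 134 = 132)
L(d, x) = -59/5 - 4*d²/5 (L(d, x) = -7 + (-4*(d*d + 6))/5 = -7 + (-4*(d² + 6))/5 = -7 + (-4*(6 + d²))/5 = -7 + (-24 - 4*d²)/5 = -7 + (-24/5 - 4*d²/5) = -59/5 - 4*d²/5)
97*B + L(13, 6) = 97*132 + (-59/5 - ⅘*13²) = 12804 + (-59/5 - ⅘*169) = 12804 + (-59/5 - 676/5) = 12804 - 147 = 12657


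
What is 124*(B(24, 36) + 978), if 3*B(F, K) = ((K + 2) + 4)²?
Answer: 194184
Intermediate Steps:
B(F, K) = (6 + K)²/3 (B(F, K) = ((K + 2) + 4)²/3 = ((2 + K) + 4)²/3 = (6 + K)²/3)
124*(B(24, 36) + 978) = 124*((6 + 36)²/3 + 978) = 124*((⅓)*42² + 978) = 124*((⅓)*1764 + 978) = 124*(588 + 978) = 124*1566 = 194184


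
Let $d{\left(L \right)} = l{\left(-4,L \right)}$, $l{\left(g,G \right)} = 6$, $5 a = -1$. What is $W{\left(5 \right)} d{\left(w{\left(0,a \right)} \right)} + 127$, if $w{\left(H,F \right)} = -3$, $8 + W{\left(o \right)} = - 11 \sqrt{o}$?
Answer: $79 - 66 \sqrt{5} \approx -68.58$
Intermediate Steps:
$a = - \frac{1}{5}$ ($a = \frac{1}{5} \left(-1\right) = - \frac{1}{5} \approx -0.2$)
$W{\left(o \right)} = -8 - 11 \sqrt{o}$
$d{\left(L \right)} = 6$
$W{\left(5 \right)} d{\left(w{\left(0,a \right)} \right)} + 127 = \left(-8 - 11 \sqrt{5}\right) 6 + 127 = \left(-48 - 66 \sqrt{5}\right) + 127 = 79 - 66 \sqrt{5}$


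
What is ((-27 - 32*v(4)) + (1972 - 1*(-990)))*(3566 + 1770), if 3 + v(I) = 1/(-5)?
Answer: 81037832/5 ≈ 1.6208e+7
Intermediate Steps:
v(I) = -16/5 (v(I) = -3 + 1/(-5) = -3 - 1/5 = -16/5)
((-27 - 32*v(4)) + (1972 - 1*(-990)))*(3566 + 1770) = ((-27 - 32*(-16/5)) + (1972 - 1*(-990)))*(3566 + 1770) = ((-27 + 512/5) + (1972 + 990))*5336 = (377/5 + 2962)*5336 = (15187/5)*5336 = 81037832/5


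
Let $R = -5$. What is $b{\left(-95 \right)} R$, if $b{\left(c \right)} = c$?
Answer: $475$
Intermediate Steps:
$b{\left(-95 \right)} R = \left(-95\right) \left(-5\right) = 475$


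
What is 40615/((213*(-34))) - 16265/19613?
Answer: -914373125/142037346 ≈ -6.4376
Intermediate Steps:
40615/((213*(-34))) - 16265/19613 = 40615/(-7242) - 16265*1/19613 = 40615*(-1/7242) - 16265/19613 = -40615/7242 - 16265/19613 = -914373125/142037346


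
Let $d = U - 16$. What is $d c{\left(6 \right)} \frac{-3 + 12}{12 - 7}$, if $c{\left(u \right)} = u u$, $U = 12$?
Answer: $- \frac{1296}{5} \approx -259.2$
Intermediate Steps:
$c{\left(u \right)} = u^{2}$
$d = -4$ ($d = 12 - 16 = -4$)
$d c{\left(6 \right)} \frac{-3 + 12}{12 - 7} = - 4 \cdot 6^{2} \frac{-3 + 12}{12 - 7} = \left(-4\right) 36 \cdot \frac{9}{5} = - 144 \cdot 9 \cdot \frac{1}{5} = \left(-144\right) \frac{9}{5} = - \frac{1296}{5}$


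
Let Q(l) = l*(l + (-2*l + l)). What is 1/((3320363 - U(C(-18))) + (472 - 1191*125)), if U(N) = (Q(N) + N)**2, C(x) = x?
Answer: 1/3171636 ≈ 3.1529e-7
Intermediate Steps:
Q(l) = 0 (Q(l) = l*(l - l) = l*0 = 0)
U(N) = N**2 (U(N) = (0 + N)**2 = N**2)
1/((3320363 - U(C(-18))) + (472 - 1191*125)) = 1/((3320363 - 1*(-18)**2) + (472 - 1191*125)) = 1/((3320363 - 1*324) + (472 - 148875)) = 1/((3320363 - 324) - 148403) = 1/(3320039 - 148403) = 1/3171636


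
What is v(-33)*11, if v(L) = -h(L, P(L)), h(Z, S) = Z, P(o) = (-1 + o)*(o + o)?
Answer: 363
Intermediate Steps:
P(o) = 2*o*(-1 + o) (P(o) = (-1 + o)*(2*o) = 2*o*(-1 + o))
v(L) = -L
v(-33)*11 = -1*(-33)*11 = 33*11 = 363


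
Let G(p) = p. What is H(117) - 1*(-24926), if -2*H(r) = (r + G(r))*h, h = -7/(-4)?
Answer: 98885/4 ≈ 24721.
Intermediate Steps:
h = 7/4 (h = -7*(-¼) = 7/4 ≈ 1.7500)
H(r) = -7*r/4 (H(r) = -(r + r)*7/(2*4) = -2*r*7/(2*4) = -7*r/4)
H(117) - 1*(-24926) = -7/4*117 - 1*(-24926) = -819/4 + 24926 = 98885/4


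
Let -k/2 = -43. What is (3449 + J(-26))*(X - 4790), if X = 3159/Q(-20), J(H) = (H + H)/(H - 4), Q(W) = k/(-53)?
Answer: -29988615287/1290 ≈ -2.3247e+7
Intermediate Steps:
k = 86 (k = -2*(-43) = 86)
Q(W) = -86/53 (Q(W) = 86/(-53) = 86*(-1/53) = -86/53)
J(H) = 2*H/(-4 + H) (J(H) = (2*H)/(-4 + H) = 2*H/(-4 + H))
X = -167427/86 (X = 3159/(-86/53) = 3159*(-53/86) = -167427/86 ≈ -1946.8)
(3449 + J(-26))*(X - 4790) = (3449 + 2*(-26)/(-4 - 26))*(-167427/86 - 4790) = (3449 + 2*(-26)/(-30))*(-579367/86) = (3449 + 2*(-26)*(-1/30))*(-579367/86) = (3449 + 26/15)*(-579367/86) = (51761/15)*(-579367/86) = -29988615287/1290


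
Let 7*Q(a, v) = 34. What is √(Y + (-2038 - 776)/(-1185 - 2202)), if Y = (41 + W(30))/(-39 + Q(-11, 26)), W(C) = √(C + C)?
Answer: √(-26940196871 - 4264948786*√15)/269831 ≈ 0.77258*I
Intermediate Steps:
W(C) = √2*√C (W(C) = √(2*C) = √2*√C)
Q(a, v) = 34/7 (Q(a, v) = (⅐)*34 = 34/7)
Y = -287/239 - 14*√15/239 (Y = (41 + √2*√30)/(-39 + 34/7) = (41 + 2*√15)/(-239/7) = (41 + 2*√15)*(-7/239) = -287/239 - 14*√15/239 ≈ -1.4277)
√(Y + (-2038 - 776)/(-1185 - 2202)) = √((-287/239 - 14*√15/239) + (-2038 - 776)/(-1185 - 2202)) = √((-287/239 - 14*√15/239) - 2814/(-3387)) = √((-287/239 - 14*√15/239) - 2814*(-1/3387)) = √((-287/239 - 14*√15/239) + 938/1129) = √(-99841/269831 - 14*√15/239)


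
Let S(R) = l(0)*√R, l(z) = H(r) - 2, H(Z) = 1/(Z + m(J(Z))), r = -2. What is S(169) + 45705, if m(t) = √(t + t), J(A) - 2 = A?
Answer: 91345/2 ≈ 45673.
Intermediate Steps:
J(A) = 2 + A
m(t) = √2*√t (m(t) = √(2*t) = √2*√t)
H(Z) = 1/(Z + √2*√(2 + Z))
l(z) = -5/2 (l(z) = 1/(-2 + √2*√(2 - 2)) - 2 = 1/(-2 + √2*√0) - 2 = 1/(-2 + √2*0) - 2 = 1/(-2 + 0) - 2 = 1/(-2) - 2 = -½ - 2 = -5/2)
S(R) = -5*√R/2
S(169) + 45705 = -5*√169/2 + 45705 = -5/2*13 + 45705 = -65/2 + 45705 = 91345/2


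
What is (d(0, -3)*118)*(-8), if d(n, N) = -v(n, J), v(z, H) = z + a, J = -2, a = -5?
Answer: -4720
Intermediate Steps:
v(z, H) = -5 + z (v(z, H) = z - 5 = -5 + z)
d(n, N) = 5 - n (d(n, N) = -(-5 + n) = 5 - n)
(d(0, -3)*118)*(-8) = ((5 - 1*0)*118)*(-8) = ((5 + 0)*118)*(-8) = (5*118)*(-8) = 590*(-8) = -4720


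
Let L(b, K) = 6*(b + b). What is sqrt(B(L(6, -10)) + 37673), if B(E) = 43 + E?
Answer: 2*sqrt(9447) ≈ 194.39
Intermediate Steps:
L(b, K) = 12*b (L(b, K) = 6*(2*b) = 12*b)
sqrt(B(L(6, -10)) + 37673) = sqrt((43 + 12*6) + 37673) = sqrt((43 + 72) + 37673) = sqrt(115 + 37673) = sqrt(37788) = 2*sqrt(9447)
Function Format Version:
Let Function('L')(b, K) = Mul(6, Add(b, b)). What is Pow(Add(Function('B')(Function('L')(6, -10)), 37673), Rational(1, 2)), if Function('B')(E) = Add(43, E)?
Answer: Mul(2, Pow(9447, Rational(1, 2))) ≈ 194.39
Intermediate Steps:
Function('L')(b, K) = Mul(12, b) (Function('L')(b, K) = Mul(6, Mul(2, b)) = Mul(12, b))
Pow(Add(Function('B')(Function('L')(6, -10)), 37673), Rational(1, 2)) = Pow(Add(Add(43, Mul(12, 6)), 37673), Rational(1, 2)) = Pow(Add(Add(43, 72), 37673), Rational(1, 2)) = Pow(Add(115, 37673), Rational(1, 2)) = Pow(37788, Rational(1, 2)) = Mul(2, Pow(9447, Rational(1, 2)))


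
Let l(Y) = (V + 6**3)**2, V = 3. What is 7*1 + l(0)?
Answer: 47968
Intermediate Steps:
l(Y) = 47961 (l(Y) = (3 + 6**3)**2 = (3 + 216)**2 = 219**2 = 47961)
7*1 + l(0) = 7*1 + 47961 = 7 + 47961 = 47968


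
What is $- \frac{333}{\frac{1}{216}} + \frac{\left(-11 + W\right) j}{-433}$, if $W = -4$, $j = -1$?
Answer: $- \frac{31144839}{433} \approx -71928.0$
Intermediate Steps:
$- \frac{333}{\frac{1}{216}} + \frac{\left(-11 + W\right) j}{-433} = - \frac{333}{\frac{1}{216}} + \frac{\left(-11 - 4\right) \left(-1\right)}{-433} = - 333 \frac{1}{\frac{1}{216}} + \left(-15\right) \left(-1\right) \left(- \frac{1}{433}\right) = \left(-333\right) 216 + 15 \left(- \frac{1}{433}\right) = -71928 - \frac{15}{433} = - \frac{31144839}{433}$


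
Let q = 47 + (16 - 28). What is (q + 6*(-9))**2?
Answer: 361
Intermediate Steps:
q = 35 (q = 47 - 12 = 35)
(q + 6*(-9))**2 = (35 + 6*(-9))**2 = (35 - 54)**2 = (-19)**2 = 361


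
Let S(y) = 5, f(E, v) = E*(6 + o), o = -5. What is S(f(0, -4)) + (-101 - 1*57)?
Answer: -153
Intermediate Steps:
f(E, v) = E (f(E, v) = E*(6 - 5) = E*1 = E)
S(f(0, -4)) + (-101 - 1*57) = 5 + (-101 - 1*57) = 5 + (-101 - 57) = 5 - 158 = -153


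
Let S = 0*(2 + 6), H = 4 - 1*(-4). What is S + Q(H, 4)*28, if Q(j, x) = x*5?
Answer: 560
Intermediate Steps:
H = 8 (H = 4 + 4 = 8)
Q(j, x) = 5*x
S = 0 (S = 0*8 = 0)
S + Q(H, 4)*28 = 0 + (5*4)*28 = 0 + 20*28 = 0 + 560 = 560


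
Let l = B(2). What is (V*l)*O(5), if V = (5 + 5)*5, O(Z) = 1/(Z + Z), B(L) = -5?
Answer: -25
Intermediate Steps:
l = -5
O(Z) = 1/(2*Z)
V = 50 (V = 10*5 = 50)
(V*l)*O(5) = (50*(-5))*((½)/5) = -125/5 = -250*⅒ = -25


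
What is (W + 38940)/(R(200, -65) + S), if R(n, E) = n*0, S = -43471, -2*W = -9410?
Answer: -1505/1499 ≈ -1.0040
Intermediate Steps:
W = 4705 (W = -1/2*(-9410) = 4705)
R(n, E) = 0
(W + 38940)/(R(200, -65) + S) = (4705 + 38940)/(0 - 43471) = 43645/(-43471) = 43645*(-1/43471) = -1505/1499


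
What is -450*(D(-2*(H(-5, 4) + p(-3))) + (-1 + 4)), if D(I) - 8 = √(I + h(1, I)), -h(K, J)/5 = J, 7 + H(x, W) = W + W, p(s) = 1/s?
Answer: -4950 - 600*√3 ≈ -5989.2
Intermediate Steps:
p(s) = 1/s
H(x, W) = -7 + 2*W (H(x, W) = -7 + (W + W) = -7 + 2*W)
h(K, J) = -5*J
D(I) = 8 + 2*√(-I) (D(I) = 8 + √(I - 5*I) = 8 + √(-4*I) = 8 + 2*√(-I))
-450*(D(-2*(H(-5, 4) + p(-3))) + (-1 + 4)) = -450*((8 + 2*√(-(-2)*((-7 + 2*4) + 1/(-3)))) + (-1 + 4)) = -450*((8 + 2*√(-(-2)*((-7 + 8) - ⅓))) + 3) = -450*((8 + 2*√(-(-2)*(1 - ⅓))) + 3) = -450*((8 + 2*√(-(-2)*2/3)) + 3) = -450*((8 + 2*√(-1*(-4/3))) + 3) = -450*((8 + 2*√(4/3)) + 3) = -450*((8 + 2*(2*√3/3)) + 3) = -450*((8 + 4*√3/3) + 3) = -450*(11 + 4*√3/3) = -30*(165 + 20*√3) = -4950 - 600*√3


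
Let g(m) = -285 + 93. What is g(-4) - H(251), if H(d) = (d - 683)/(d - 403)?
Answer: -3702/19 ≈ -194.84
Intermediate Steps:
H(d) = (-683 + d)/(-403 + d)
g(m) = -192
g(-4) - H(251) = -192 - (-683 + 251)/(-403 + 251) = -192 - (-432)/(-152) = -192 - (-1)*(-432)/152 = -192 - 1*54/19 = -192 - 54/19 = -3702/19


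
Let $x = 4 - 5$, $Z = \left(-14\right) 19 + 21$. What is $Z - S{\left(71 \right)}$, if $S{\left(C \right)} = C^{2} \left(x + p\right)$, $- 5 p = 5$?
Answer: $9837$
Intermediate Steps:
$p = -1$ ($p = \left(- \frac{1}{5}\right) 5 = -1$)
$Z = -245$ ($Z = -266 + 21 = -245$)
$x = -1$
$S{\left(C \right)} = - 2 C^{2}$ ($S{\left(C \right)} = C^{2} \left(-1 - 1\right) = C^{2} \left(-2\right) = - 2 C^{2}$)
$Z - S{\left(71 \right)} = -245 - - 2 \cdot 71^{2} = -245 - \left(-2\right) 5041 = -245 - -10082 = -245 + 10082 = 9837$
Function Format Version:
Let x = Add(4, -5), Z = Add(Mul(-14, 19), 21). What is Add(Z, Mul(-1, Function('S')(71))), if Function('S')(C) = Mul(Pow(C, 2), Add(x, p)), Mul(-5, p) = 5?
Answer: 9837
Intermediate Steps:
p = -1 (p = Mul(Rational(-1, 5), 5) = -1)
Z = -245 (Z = Add(-266, 21) = -245)
x = -1
Function('S')(C) = Mul(-2, Pow(C, 2)) (Function('S')(C) = Mul(Pow(C, 2), Add(-1, -1)) = Mul(Pow(C, 2), -2) = Mul(-2, Pow(C, 2)))
Add(Z, Mul(-1, Function('S')(71))) = Add(-245, Mul(-1, Mul(-2, Pow(71, 2)))) = Add(-245, Mul(-1, Mul(-2, 5041))) = Add(-245, Mul(-1, -10082)) = Add(-245, 10082) = 9837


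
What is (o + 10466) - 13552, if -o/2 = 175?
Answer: -3436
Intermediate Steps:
o = -350 (o = -2*175 = -350)
(o + 10466) - 13552 = (-350 + 10466) - 13552 = 10116 - 13552 = -3436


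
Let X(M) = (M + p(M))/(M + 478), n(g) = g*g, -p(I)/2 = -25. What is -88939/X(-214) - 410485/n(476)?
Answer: 1329978399139/9289616 ≈ 1.4317e+5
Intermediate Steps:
p(I) = 50 (p(I) = -2*(-25) = 50)
n(g) = g²
X(M) = (50 + M)/(478 + M) (X(M) = (M + 50)/(M + 478) = (50 + M)/(478 + M))
-88939/X(-214) - 410485/n(476) = -88939*(478 - 214)/(50 - 214) - 410485/(476²) = -88939/(-164/264) - 410485/226576 = -88939/((1/264)*(-164)) - 410485*1/226576 = -88939/(-41/66) - 410485/226576 = -88939*(-66/41) - 410485/226576 = 5869974/41 - 410485/226576 = 1329978399139/9289616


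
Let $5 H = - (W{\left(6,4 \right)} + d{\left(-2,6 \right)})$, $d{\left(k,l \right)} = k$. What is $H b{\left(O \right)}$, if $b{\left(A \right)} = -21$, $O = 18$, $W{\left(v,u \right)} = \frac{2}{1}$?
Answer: $0$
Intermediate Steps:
$W{\left(v,u \right)} = 2$ ($W{\left(v,u \right)} = 2 \cdot 1 = 2$)
$H = 0$ ($H = \frac{\left(-1\right) \left(2 - 2\right)}{5} = \frac{\left(-1\right) 0}{5} = \frac{1}{5} \cdot 0 = 0$)
$H b{\left(O \right)} = 0 \left(-21\right) = 0$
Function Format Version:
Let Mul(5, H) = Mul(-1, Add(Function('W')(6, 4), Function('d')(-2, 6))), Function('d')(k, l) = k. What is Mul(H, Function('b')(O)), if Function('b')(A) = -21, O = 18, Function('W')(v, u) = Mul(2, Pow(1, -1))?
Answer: 0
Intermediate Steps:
Function('W')(v, u) = 2 (Function('W')(v, u) = Mul(2, 1) = 2)
H = 0 (H = Mul(Rational(1, 5), Mul(-1, Add(2, -2))) = Mul(Rational(1, 5), Mul(-1, 0)) = Mul(Rational(1, 5), 0) = 0)
Mul(H, Function('b')(O)) = Mul(0, -21) = 0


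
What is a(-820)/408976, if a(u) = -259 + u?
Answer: -1079/408976 ≈ -0.0026383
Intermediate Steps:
a(-820)/408976 = (-259 - 820)/408976 = -1079*1/408976 = -1079/408976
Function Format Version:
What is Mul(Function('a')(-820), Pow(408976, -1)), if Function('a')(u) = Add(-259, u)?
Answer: Rational(-1079, 408976) ≈ -0.0026383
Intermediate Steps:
Mul(Function('a')(-820), Pow(408976, -1)) = Mul(Add(-259, -820), Pow(408976, -1)) = Mul(-1079, Rational(1, 408976)) = Rational(-1079, 408976)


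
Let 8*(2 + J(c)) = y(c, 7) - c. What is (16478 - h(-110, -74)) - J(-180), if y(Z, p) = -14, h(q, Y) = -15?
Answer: 65897/4 ≈ 16474.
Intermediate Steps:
J(c) = -15/4 - c/8 (J(c) = -2 + (-14 - c)/8 = -2 + (-7/4 - c/8) = -15/4 - c/8)
(16478 - h(-110, -74)) - J(-180) = (16478 - 1*(-15)) - (-15/4 - ⅛*(-180)) = (16478 + 15) - (-15/4 + 45/2) = 16493 - 1*75/4 = 16493 - 75/4 = 65897/4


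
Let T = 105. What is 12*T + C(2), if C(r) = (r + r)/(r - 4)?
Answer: 1258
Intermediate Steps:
C(r) = 2*r/(-4 + r) (C(r) = (2*r)/(-4 + r) = 2*r/(-4 + r))
12*T + C(2) = 12*105 + 2*2/(-4 + 2) = 1260 + 2*2/(-2) = 1260 + 2*2*(-1/2) = 1260 - 2 = 1258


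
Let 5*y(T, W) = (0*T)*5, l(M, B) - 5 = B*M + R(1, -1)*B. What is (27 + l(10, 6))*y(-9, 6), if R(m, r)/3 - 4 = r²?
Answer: 0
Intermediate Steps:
R(m, r) = 12 + 3*r²
l(M, B) = 5 + 15*B + B*M (l(M, B) = 5 + (B*M + (12 + 3*(-1)²)*B) = 5 + (B*M + (12 + 3*1)*B) = 5 + (B*M + (12 + 3)*B) = 5 + (B*M + 15*B) = 5 + (15*B + B*M) = 5 + 15*B + B*M)
y(T, W) = 0 (y(T, W) = ((0*T)*5)/5 = (0*5)/5 = (⅕)*0 = 0)
(27 + l(10, 6))*y(-9, 6) = (27 + (5 + 15*6 + 6*10))*0 = (27 + (5 + 90 + 60))*0 = (27 + 155)*0 = 182*0 = 0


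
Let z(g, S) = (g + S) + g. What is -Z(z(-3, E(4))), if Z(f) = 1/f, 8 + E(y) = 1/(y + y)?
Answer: 8/111 ≈ 0.072072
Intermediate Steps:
E(y) = -8 + 1/(2*y) (E(y) = -8 + 1/(y + y) = -8 + 1/(2*y))
z(g, S) = S + 2*g (z(g, S) = (S + g) + g = S + 2*g)
-Z(z(-3, E(4))) = -1/((-8 + (½)/4) + 2*(-3)) = -1/((-8 + (½)*(¼)) - 6) = -1/((-8 + ⅛) - 6) = -1/(-63/8 - 6) = -1/(-111/8) = -1*(-8/111) = 8/111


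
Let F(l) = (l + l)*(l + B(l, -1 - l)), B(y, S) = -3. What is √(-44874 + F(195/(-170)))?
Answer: 3*I*√5762594/34 ≈ 211.81*I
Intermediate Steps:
F(l) = 2*l*(-3 + l) (F(l) = (l + l)*(l - 3) = (2*l)*(-3 + l) = 2*l*(-3 + l))
√(-44874 + F(195/(-170))) = √(-44874 + 2*(195/(-170))*(-3 + 195/(-170))) = √(-44874 + 2*(195*(-1/170))*(-3 + 195*(-1/170))) = √(-44874 + 2*(-39/34)*(-3 - 39/34)) = √(-44874 + 2*(-39/34)*(-141/34)) = √(-44874 + 5499/578) = √(-25931673/578) = 3*I*√5762594/34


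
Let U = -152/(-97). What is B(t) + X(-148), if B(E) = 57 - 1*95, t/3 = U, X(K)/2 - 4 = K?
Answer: -326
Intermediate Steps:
U = 152/97 (U = -152*(-1/97) = 152/97 ≈ 1.5670)
X(K) = 8 + 2*K
t = 456/97 (t = 3*(152/97) = 456/97 ≈ 4.7010)
B(E) = -38 (B(E) = 57 - 95 = -38)
B(t) + X(-148) = -38 + (8 + 2*(-148)) = -38 + (8 - 296) = -38 - 288 = -326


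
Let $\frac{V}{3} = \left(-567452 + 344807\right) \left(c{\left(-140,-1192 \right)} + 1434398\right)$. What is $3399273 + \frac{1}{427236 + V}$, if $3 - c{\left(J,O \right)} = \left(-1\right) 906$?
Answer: $\frac{3258853634336380856}{958691353809} \approx 3.3993 \cdot 10^{6}$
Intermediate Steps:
$c{\left(J,O \right)} = 909$ ($c{\left(J,O \right)} = 3 - \left(-1\right) 906 = 3 - -906 = 3 + 906 = 909$)
$V = -958691781045$ ($V = 3 \left(-567452 + 344807\right) \left(909 + 1434398\right) = 3 \left(\left(-222645\right) 1435307\right) = 3 \left(-319563927015\right) = -958691781045$)
$3399273 + \frac{1}{427236 + V} = 3399273 + \frac{1}{427236 - 958691781045} = 3399273 + \frac{1}{-958691353809} = 3399273 - \frac{1}{958691353809} = \frac{3258853634336380856}{958691353809}$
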